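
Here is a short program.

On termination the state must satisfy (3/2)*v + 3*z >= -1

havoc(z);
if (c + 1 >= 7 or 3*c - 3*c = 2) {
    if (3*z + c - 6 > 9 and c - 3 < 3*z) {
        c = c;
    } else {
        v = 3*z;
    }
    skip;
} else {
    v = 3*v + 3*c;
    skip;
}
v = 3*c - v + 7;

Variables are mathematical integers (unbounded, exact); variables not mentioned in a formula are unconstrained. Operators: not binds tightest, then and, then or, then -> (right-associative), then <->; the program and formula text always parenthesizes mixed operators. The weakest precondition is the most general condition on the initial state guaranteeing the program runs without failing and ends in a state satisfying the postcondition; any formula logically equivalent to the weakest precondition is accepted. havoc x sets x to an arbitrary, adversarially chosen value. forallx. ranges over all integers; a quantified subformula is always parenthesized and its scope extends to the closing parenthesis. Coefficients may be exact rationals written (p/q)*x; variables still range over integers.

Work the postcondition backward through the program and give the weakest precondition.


Working backward. After the program, (3/2)*v + 3*z >= -1 must hold.
Before v := 3*c - v + 7: (9/2)*c + 3*z >= (3/2)*v - 23/2
Then branch requires ((c + 3*z > 15 and c < 3*z + 3) -> (9/2)*c + 3*z >= (3/2)*v - 23/2) and ((not (c + 3*z > 15 and c < 3*z + 3)) -> (9/2)*c >= (3/2)*z - 23/2); else branch requires 3*z >= (9/2)*v - 23/2.
Before the if: (c >= 6 -> (((c + 3*z > 15 and c < 3*z + 3) -> (9/2)*c + 3*z >= (3/2)*v - 23/2) and ((not (c + 3*z > 15 and c < 3*z + 3)) -> (9/2)*c >= (3/2)*z - 23/2))) and ((not (c >= 6)) -> 3*z >= (9/2)*v - 23/2)
Before havoc z: forall z_1. ((c >= 6 -> (((c + 3*z_1 > 15 and c < 3*z_1 + 3) -> (9/2)*c + 3*z_1 >= (3/2)*v - 23/2) and ((not (c + 3*z_1 > 15 and c < 3*z_1 + 3)) -> (9/2)*c >= (3/2)*z_1 - 23/2))) and ((not (c >= 6)) -> 3*z_1 >= (9/2)*v - 23/2))
Answer: WP = forall z_1. ((c >= 6 -> (((c + 3*z_1 > 15 and c < 3*z_1 + 3) -> (9/2)*c + 3*z_1 >= (3/2)*v - 23/2) and ((not (c + 3*z_1 > 15 and c < 3*z_1 + 3)) -> (9/2)*c >= (3/2)*z_1 - 23/2))) and ((not (c >= 6)) -> 3*z_1 >= (9/2)*v - 23/2))


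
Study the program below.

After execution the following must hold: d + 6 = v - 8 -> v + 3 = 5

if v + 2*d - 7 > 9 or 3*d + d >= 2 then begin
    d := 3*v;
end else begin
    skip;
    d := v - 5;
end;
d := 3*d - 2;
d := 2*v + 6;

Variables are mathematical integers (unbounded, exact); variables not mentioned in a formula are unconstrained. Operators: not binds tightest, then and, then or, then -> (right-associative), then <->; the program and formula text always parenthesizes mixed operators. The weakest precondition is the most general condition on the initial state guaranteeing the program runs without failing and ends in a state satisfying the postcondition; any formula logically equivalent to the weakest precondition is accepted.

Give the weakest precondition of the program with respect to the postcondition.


Working backward. After the program, the postcondition d + 6 = v - 8 -> v + 3 = 5 must hold; in canonical form it is d = v - 14 -> v = 2.
Before d := 2*v + 6: v = -20 -> v = 2
Before d := 3*d - 2: v = -20 -> v = 2
Then branch requires v = -20 -> v = 2; else branch requires v = -20 -> v = 2.
Before the if: ((2*d + v > 16 or 4*d >= 2) -> (v = -20 -> v = 2)) and ((not (2*d + v > 16 or 4*d >= 2)) -> (v = -20 -> v = 2))
Answer: WP = ((2*d + v > 16 or 4*d >= 2) -> (v = -20 -> v = 2)) and ((not (2*d + v > 16 or 4*d >= 2)) -> (v = -20 -> v = 2))


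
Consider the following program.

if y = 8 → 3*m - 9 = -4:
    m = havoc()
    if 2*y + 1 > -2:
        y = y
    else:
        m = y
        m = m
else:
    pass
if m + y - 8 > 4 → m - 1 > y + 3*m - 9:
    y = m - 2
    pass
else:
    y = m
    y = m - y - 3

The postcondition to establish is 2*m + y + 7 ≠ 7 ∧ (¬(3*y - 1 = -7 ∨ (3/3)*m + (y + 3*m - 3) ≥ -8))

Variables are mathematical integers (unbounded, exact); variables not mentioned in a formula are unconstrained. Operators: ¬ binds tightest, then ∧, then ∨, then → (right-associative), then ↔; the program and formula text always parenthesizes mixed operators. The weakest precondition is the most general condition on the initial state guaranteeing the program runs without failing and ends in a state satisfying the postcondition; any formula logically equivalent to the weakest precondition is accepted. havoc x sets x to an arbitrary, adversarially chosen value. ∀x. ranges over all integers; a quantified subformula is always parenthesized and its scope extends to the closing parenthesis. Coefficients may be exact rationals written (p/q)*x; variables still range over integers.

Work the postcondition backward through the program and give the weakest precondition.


Working backward. After the program, the postcondition 2*m + y + 7 ≠ 7 ∧ (¬(3*y - 1 = -7 ∨ (3/3)*m + (y + 3*m - 3) ≥ -8)) must hold; in canonical form it is 2*m + y ≠ 0 ∧ (¬(3*y = -6 ∨ 4*m + y ≥ -5)).
Then branch requires 3*m ≠ 2 ∧ (¬(3*m = 0 ∨ 5*m ≥ -3)); else branch requires 2*m ≠ 3 ∧ (¬(4*m ≥ -2)).
Before the if: ((m + y > 12 → 2*m + y < 8) → (3*m ≠ 2 ∧ (¬(3*m = 0 ∨ 5*m ≥ -3)))) ∧ ((¬(m + y > 12 → 2*m + y < 8)) → (2*m ≠ 3 ∧ (¬(4*m ≥ -2))))
Then branch requires ∀m_1. ((2*y > -3 → (((m_1 + y > 12 → 2*m_1 + y < 8) → (3*m_1 ≠ 2 ∧ (¬(3*m_1 = 0 ∨ 5*m_1 ≥ -3)))) ∧ ((¬(m_1 + y > 12 → 2*m_1 + y < 8)) → (2*m_1 ≠ 3 ∧ (¬(4*m_1 ≥ -2)))))) ∧ ((¬(2*y > -3)) → (((2*y > 12 → 3*y < 8) → (3*y ≠ 2 ∧ (¬(3*y = 0 ∨ 5*y ≥ -3)))) ∧ ((¬(2*y > 12 → 3*y < 8)) → (2*y ≠ 3 ∧ (¬(4*y ≥ -2))))))); else branch requires ((m + y > 12 → 2*m + y < 8) → (3*m ≠ 2 ∧ (¬(3*m = 0 ∨ 5*m ≥ -3)))) ∧ ((¬(m + y > 12 → 2*m + y < 8)) → (2*m ≠ 3 ∧ (¬(4*m ≥ -2)))).
Before the if: ((y = 8 → 3*m = 5) → (∀m_1. ((2*y > -3 → (((m_1 + y > 12 → 2*m_1 + y < 8) → (3*m_1 ≠ 2 ∧ (¬(3*m_1 = 0 ∨ 5*m_1 ≥ -3)))) ∧ ((¬(m_1 + y > 12 → 2*m_1 + y < 8)) → (2*m_1 ≠ 3 ∧ (¬(4*m_1 ≥ -2)))))) ∧ ((¬(2*y > -3)) → (((2*y > 12 → 3*y < 8) → (3*y ≠ 2 ∧ (¬(3*y = 0 ∨ 5*y ≥ -3)))) ∧ ((¬(2*y > 12 → 3*y < 8)) → (2*y ≠ 3 ∧ (¬(4*y ≥ -2))))))))) ∧ ((¬(y = 8 → 3*m = 5)) → (((m + y > 12 → 2*m + y < 8) → (3*m ≠ 2 ∧ (¬(3*m = 0 ∨ 5*m ≥ -3)))) ∧ ((¬(m + y > 12 → 2*m + y < 8)) → (2*m ≠ 3 ∧ (¬(4*m ≥ -2))))))
Answer: WP = ((y = 8 → 3*m = 5) → (∀m_1. ((2*y > -3 → (((m_1 + y > 12 → 2*m_1 + y < 8) → (3*m_1 ≠ 2 ∧ (¬(3*m_1 = 0 ∨ 5*m_1 ≥ -3)))) ∧ ((¬(m_1 + y > 12 → 2*m_1 + y < 8)) → (2*m_1 ≠ 3 ∧ (¬(4*m_1 ≥ -2)))))) ∧ ((¬(2*y > -3)) → (((2*y > 12 → 3*y < 8) → (3*y ≠ 2 ∧ (¬(3*y = 0 ∨ 5*y ≥ -3)))) ∧ ((¬(2*y > 12 → 3*y < 8)) → (2*y ≠ 3 ∧ (¬(4*y ≥ -2))))))))) ∧ ((¬(y = 8 → 3*m = 5)) → (((m + y > 12 → 2*m + y < 8) → (3*m ≠ 2 ∧ (¬(3*m = 0 ∨ 5*m ≥ -3)))) ∧ ((¬(m + y > 12 → 2*m + y < 8)) → (2*m ≠ 3 ∧ (¬(4*m ≥ -2))))))


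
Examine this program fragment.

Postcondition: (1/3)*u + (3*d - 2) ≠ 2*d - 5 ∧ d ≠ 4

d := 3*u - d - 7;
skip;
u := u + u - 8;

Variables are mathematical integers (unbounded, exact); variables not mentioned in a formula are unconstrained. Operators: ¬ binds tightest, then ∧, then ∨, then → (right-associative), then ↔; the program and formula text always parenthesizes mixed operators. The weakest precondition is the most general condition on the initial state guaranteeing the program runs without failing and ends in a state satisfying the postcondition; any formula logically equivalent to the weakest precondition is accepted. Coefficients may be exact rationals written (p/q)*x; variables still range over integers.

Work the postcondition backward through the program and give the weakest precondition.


Working backward. After the program, the postcondition (1/3)*u + (3*d - 2) ≠ 2*d - 5 ∧ d ≠ 4 must hold; in canonical form it is d + (1/3)*u ≠ -3 ∧ d ≠ 4.
Before u := u + u - 8: d + (2/3)*u ≠ -1/3 ∧ d ≠ 4
Before skip: d + (2/3)*u ≠ -1/3 ∧ d ≠ 4
Before d := 3*u - d - 7: (11/3)*u ≠ d + 20/3 ∧ 3*u ≠ d + 11
Answer: WP = (11/3)*u ≠ d + 20/3 ∧ 3*u ≠ d + 11


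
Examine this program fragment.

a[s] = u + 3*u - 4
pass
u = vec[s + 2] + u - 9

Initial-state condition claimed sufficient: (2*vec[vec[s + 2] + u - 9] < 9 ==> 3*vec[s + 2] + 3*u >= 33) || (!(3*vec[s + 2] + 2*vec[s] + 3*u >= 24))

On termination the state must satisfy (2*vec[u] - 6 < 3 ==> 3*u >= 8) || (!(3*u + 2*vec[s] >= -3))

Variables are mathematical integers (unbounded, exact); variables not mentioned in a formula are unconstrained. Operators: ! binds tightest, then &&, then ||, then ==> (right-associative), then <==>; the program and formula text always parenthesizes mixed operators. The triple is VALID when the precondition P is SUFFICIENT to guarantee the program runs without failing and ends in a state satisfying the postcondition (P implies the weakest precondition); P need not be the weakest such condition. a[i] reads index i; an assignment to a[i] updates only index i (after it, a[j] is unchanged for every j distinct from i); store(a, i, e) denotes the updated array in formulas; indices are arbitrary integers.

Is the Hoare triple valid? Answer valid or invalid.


Working backward. After the program, the postcondition (2*vec[u] - 6 < 3 ==> 3*u >= 8) || (!(3*u + 2*vec[s] >= -3)) must hold; in canonical form it is (2*vec[u] < 9 ==> 3*u >= 8) || (!(2*vec[s] + 3*u >= -3)).
Before u := vec[s + 2] + u - 9: (2*vec[vec[s + 2] + u - 9] < 9 ==> 3*vec[s + 2] + 3*u >= 35) || (!(3*vec[s + 2] + 2*vec[s] + 3*u >= 24))
Before skip: (2*vec[vec[s + 2] + u - 9] < 9 ==> 3*vec[s + 2] + 3*u >= 35) || (!(3*vec[s + 2] + 2*vec[s] + 3*u >= 24))
Before a[s] := u + 3*u - 4: (2*vec[vec[s + 2] + u - 9] < 9 ==> 3*vec[s + 2] + 3*u >= 35) || (!(3*vec[s + 2] + 2*vec[s] + 3*u >= 24))
The weakest precondition is (2*vec[vec[s + 2] + u - 9] < 9 ==> 3*vec[s + 2] + 3*u >= 35) || (!(3*vec[s + 2] + 2*vec[s] + 3*u >= 24)).
Check whether (2*vec[vec[s + 2] + u - 9] < 9 ==> 3*vec[s + 2] + 3*u >= 33) || (!(3*vec[s + 2] + 2*vec[s] + 3*u >= 24)) implies it.
Countermodel: at the initial state s = 15215, u = 0, vec = {[2] = -15521, [15215] = 7040, [15217] = 11, elsewhere 7040}, the precondition holds but the weakest precondition fails.
Answer: invalid


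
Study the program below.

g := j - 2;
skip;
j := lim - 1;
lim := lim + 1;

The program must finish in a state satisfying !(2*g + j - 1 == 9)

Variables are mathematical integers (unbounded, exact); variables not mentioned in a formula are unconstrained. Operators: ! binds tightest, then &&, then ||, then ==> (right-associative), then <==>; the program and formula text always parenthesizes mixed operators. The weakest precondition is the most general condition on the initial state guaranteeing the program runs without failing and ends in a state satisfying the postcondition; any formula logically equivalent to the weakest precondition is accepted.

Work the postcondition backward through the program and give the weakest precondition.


Working backward. After the program, the postcondition !(2*g + j - 1 == 9) must hold; in canonical form it is !(2*g + j == 10).
Before lim := lim + 1: !(2*g + j == 10)
Before j := lim - 1: !(2*g + lim == 11)
Before skip: !(2*g + lim == 11)
Before g := j - 2: !(2*j + lim == 15)
Answer: WP = !(2*j + lim == 15)


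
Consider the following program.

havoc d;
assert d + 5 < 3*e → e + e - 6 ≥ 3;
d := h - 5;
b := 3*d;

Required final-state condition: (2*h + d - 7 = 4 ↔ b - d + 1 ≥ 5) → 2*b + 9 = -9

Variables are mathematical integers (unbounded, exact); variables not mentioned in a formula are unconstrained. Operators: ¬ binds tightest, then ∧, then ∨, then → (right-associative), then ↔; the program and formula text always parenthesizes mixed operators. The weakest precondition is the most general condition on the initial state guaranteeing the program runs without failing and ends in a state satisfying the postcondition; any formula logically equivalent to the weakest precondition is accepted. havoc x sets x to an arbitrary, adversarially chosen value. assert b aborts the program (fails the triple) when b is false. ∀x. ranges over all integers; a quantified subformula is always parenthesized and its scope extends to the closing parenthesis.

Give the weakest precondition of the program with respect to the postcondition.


Working backward. After the program, the postcondition (2*h + d - 7 = 4 ↔ b - d + 1 ≥ 5) → 2*b + 9 = -9 must hold; in canonical form it is (d + 2*h = 11 ↔ b ≥ d + 4) → 2*b = -18.
Before b := 3*d: (d + 2*h = 11 ↔ 2*d ≥ 4) → 6*d = -18
Before d := h - 5: (3*h = 16 ↔ 2*h ≥ 14) → 6*h = 12
Before assert d + 5 < 3*e → e + e - 6 ≥ 3: (d < 3*e - 5 → 2*e ≥ 9) ∧ ((3*h = 16 ↔ 2*h ≥ 14) → 6*h = 12)
Before havoc d: ∀d_1. ((d_1 < 3*e - 5 → 2*e ≥ 9) ∧ ((3*h = 16 ↔ 2*h ≥ 14) → 6*h = 12))
Answer: WP = ∀d_1. ((d_1 < 3*e - 5 → 2*e ≥ 9) ∧ ((3*h = 16 ↔ 2*h ≥ 14) → 6*h = 12))


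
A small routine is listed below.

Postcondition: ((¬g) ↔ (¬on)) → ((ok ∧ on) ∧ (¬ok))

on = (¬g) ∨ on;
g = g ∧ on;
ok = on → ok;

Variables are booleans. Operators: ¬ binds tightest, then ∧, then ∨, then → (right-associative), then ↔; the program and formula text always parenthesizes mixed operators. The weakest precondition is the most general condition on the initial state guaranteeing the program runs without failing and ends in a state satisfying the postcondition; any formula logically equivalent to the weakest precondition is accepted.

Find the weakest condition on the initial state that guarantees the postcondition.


Working backward. After the program, the postcondition ((¬g) ↔ (¬on)) → ((ok ∧ on) ∧ (¬ok)) must hold; in canonical form it is ¬((¬g) ↔ (¬on)).
Before ok := on → ok: ¬((¬g) ↔ (¬on))
Before g := g ∧ on: ¬((¬(g ∧ on)) ↔ (¬on))
Before on := (¬g) ∨ on: ¬((¬(g ∧ ((¬g) ∨ on))) ↔ (¬((¬g) ∨ on)))
Answer: WP = ¬((¬(g ∧ ((¬g) ∨ on))) ↔ (¬((¬g) ∨ on)))


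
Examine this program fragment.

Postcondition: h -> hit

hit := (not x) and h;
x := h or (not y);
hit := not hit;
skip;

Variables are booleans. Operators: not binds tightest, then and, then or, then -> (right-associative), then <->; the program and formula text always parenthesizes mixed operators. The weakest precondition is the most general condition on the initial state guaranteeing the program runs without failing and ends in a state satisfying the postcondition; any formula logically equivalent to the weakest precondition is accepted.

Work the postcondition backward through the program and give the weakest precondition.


Working backward. After the program, h -> hit must hold.
Before skip: h -> hit
Before hit := not hit: h -> (not hit)
Before x := h or (not y): h -> (not hit)
Before hit := (not x) and h: h -> (not ((not x) and h))
Answer: WP = h -> (not ((not x) and h))


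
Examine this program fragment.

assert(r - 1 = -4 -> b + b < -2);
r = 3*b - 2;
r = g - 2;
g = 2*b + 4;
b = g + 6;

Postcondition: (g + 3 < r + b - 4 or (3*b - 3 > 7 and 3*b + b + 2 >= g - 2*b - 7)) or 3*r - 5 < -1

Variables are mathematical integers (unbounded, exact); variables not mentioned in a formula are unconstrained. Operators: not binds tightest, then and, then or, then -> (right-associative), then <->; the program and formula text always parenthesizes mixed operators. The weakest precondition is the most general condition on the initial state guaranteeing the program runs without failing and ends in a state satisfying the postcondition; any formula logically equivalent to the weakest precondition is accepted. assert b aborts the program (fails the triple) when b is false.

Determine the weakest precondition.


Working backward. After the program, the postcondition (g + 3 < r + b - 4 or (3*b - 3 > 7 and 3*b + b + 2 >= g - 2*b - 7)) or 3*r - 5 < -1 must hold; in canonical form it is g < b + r - 7 or (3*b > 10 and 6*b >= g - 9) or 3*r < 4.
Before b := g + 6: r > 1 or (3*g > -8 and 5*g >= -45) or 3*r < 4
Before g := 2*b + 4: r > 1 or (6*b > -20 and 10*b >= -65) or 3*r < 4
Before r := g - 2: g > 3 or (6*b > -20 and 10*b >= -65) or 3*g < 10
Before r := 3*b - 2: g > 3 or (6*b > -20 and 10*b >= -65) or 3*g < 10
Before assert r - 1 = -4 -> b + b < -2: (r = -3 -> 2*b < -2) and (g > 3 or (6*b > -20 and 10*b >= -65) or 3*g < 10)
Answer: WP = (r = -3 -> 2*b < -2) and (g > 3 or (6*b > -20 and 10*b >= -65) or 3*g < 10)


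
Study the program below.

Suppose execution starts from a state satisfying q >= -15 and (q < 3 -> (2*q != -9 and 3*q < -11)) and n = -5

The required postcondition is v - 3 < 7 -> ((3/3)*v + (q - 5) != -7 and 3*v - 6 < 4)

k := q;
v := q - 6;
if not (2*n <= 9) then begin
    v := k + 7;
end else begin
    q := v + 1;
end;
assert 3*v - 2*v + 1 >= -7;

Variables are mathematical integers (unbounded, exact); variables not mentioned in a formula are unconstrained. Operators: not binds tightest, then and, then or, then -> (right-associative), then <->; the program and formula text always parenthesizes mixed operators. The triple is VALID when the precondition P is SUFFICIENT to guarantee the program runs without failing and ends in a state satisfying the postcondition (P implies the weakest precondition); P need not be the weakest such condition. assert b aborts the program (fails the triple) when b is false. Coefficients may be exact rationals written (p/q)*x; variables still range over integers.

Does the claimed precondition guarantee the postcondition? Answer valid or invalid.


Working backward. After the program, the postcondition v - 3 < 7 -> ((3/3)*v + (q - 5) != -7 and 3*v - 6 < 4) must hold; in canonical form it is v < 10 -> (q + v != -2 and 3*v < 10).
Before assert 3*v - 2*v + 1 >= -7: v >= -8 and (v < 10 -> (q + v != -2 and 3*v < 10))
Then branch requires k >= -15 and (k < 3 -> (k + q != -9 and 3*k < -11)); else branch requires v >= -8 and (v < 10 -> (2*v != -3 and 3*v < 10)).
Before the if: ((not (2*n <= 9)) -> (k >= -15 and (k < 3 -> (k + q != -9 and 3*k < -11)))) and (2*n <= 9 -> (v >= -8 and (v < 10 -> (2*v != -3 and 3*v < 10))))
Before v := q - 6: ((not (2*n <= 9)) -> (k >= -15 and (k < 3 -> (k + q != -9 and 3*k < -11)))) and (2*n <= 9 -> (q >= -2 and (q < 16 -> (2*q != 9 and 3*q < 28))))
Before k := q: ((not (2*n <= 9)) -> (q >= -15 and (q < 3 -> (2*q != -9 and 3*q < -11)))) and (2*n <= 9 -> (q >= -2 and (q < 16 -> (2*q != 9 and 3*q < 28))))
The weakest precondition is ((not (2*n <= 9)) -> (q >= -15 and (q < 3 -> (2*q != -9 and 3*q < -11)))) and (2*n <= 9 -> (q >= -2 and (q < 16 -> (2*q != 9 and 3*q < 28)))).
Check whether q >= -15 and (q < 3 -> (2*q != -9 and 3*q < -11)) and n = -5 implies it.
Countermodel: at the initial state n = -5, q = 10, the precondition holds but the weakest precondition fails.
Answer: invalid


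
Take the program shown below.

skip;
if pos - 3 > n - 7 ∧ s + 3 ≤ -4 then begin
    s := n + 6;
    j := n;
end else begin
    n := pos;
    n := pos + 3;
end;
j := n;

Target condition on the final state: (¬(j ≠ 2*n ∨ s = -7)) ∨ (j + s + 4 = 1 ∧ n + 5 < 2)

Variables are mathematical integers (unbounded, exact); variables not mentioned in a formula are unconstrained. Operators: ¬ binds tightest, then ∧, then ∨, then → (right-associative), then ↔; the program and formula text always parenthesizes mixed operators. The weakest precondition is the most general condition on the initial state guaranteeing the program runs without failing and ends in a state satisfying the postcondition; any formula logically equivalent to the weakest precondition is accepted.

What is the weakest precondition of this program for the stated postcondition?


Working backward. After the program, the postcondition (¬(j ≠ 2*n ∨ s = -7)) ∨ (j + s + 4 = 1 ∧ n + 5 < 2) must hold; in canonical form it is (¬(j ≠ 2*n ∨ s = -7)) ∨ (j + s = -3 ∧ n < -3).
Before j := n: (¬(n ≠ 0 ∨ s = -7)) ∨ (n + s = -3 ∧ n < -3)
Then branch requires (¬(n ≠ 0 ∨ n = -13)) ∨ (2*n = -9 ∧ n < -3); else branch requires (¬(pos ≠ -3 ∨ s = -7)) ∨ (pos + s = -6 ∧ pos < -6).
Before the if: ((pos > n - 4 ∧ s ≤ -7) → ((¬(n ≠ 0 ∨ n = -13)) ∨ (2*n = -9 ∧ n < -3))) ∧ ((¬(pos > n - 4 ∧ s ≤ -7)) → ((¬(pos ≠ -3 ∨ s = -7)) ∨ (pos + s = -6 ∧ pos < -6)))
Before skip: ((pos > n - 4 ∧ s ≤ -7) → ((¬(n ≠ 0 ∨ n = -13)) ∨ (2*n = -9 ∧ n < -3))) ∧ ((¬(pos > n - 4 ∧ s ≤ -7)) → ((¬(pos ≠ -3 ∨ s = -7)) ∨ (pos + s = -6 ∧ pos < -6)))
Answer: WP = ((pos > n - 4 ∧ s ≤ -7) → ((¬(n ≠ 0 ∨ n = -13)) ∨ (2*n = -9 ∧ n < -3))) ∧ ((¬(pos > n - 4 ∧ s ≤ -7)) → ((¬(pos ≠ -3 ∨ s = -7)) ∨ (pos + s = -6 ∧ pos < -6)))


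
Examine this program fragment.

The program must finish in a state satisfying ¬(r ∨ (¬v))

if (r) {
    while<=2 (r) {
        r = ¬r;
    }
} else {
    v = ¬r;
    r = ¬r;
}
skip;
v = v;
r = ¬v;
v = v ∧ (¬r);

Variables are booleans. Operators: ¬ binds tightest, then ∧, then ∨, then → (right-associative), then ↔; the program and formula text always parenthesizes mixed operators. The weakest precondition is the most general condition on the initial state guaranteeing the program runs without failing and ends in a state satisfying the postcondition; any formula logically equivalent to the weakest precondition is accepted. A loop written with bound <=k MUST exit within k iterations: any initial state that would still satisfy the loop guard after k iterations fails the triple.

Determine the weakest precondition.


Working backward. After the program, ¬(r ∨ (¬v)) must hold.
Before v := v ∧ (¬r): ¬(r ∨ (¬(v ∧ (¬r))))
Before r := ¬v: v
Before v := v: v
Before skip: v
Then branch requires (r → (((¬r) → ((¬r) ∧ v)) ∧ (r → v))) ∧ ((¬r) → v); else branch requires ¬r.
Before the if: r → ((r → (((¬r) → ((¬r) ∧ v)) ∧ (r → v))) ∧ ((¬r) → v))
Answer: WP = r → ((r → (((¬r) → ((¬r) ∧ v)) ∧ (r → v))) ∧ ((¬r) → v))


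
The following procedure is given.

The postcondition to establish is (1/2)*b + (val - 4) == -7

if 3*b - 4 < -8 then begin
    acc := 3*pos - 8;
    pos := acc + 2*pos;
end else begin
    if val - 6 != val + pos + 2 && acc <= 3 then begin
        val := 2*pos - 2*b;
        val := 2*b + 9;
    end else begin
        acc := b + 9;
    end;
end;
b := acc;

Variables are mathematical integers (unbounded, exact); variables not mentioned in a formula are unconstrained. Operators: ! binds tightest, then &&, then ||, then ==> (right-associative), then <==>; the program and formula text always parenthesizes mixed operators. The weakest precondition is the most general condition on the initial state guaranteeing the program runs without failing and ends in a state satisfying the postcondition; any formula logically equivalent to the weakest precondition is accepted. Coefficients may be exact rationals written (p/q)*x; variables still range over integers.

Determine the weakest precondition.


Working backward. After the program, the postcondition (1/2)*b + (val - 4) == -7 must hold; in canonical form it is (1/2)*b + val == -3.
Before b := acc: (1/2)*acc + val == -3
Then branch requires (3/2)*pos + val == 1; else branch requires ((pos != -8 && acc <= 3) ==> (1/2)*acc + 2*b == -12) && ((!(pos != -8 && acc <= 3)) ==> (1/2)*b + val == -15/2).
Before the if: (3*b < -4 ==> (3/2)*pos + val == 1) && ((!(3*b < -4)) ==> (((pos != -8 && acc <= 3) ==> (1/2)*acc + 2*b == -12) && ((!(pos != -8 && acc <= 3)) ==> (1/2)*b + val == -15/2)))
Answer: WP = (3*b < -4 ==> (3/2)*pos + val == 1) && ((!(3*b < -4)) ==> (((pos != -8 && acc <= 3) ==> (1/2)*acc + 2*b == -12) && ((!(pos != -8 && acc <= 3)) ==> (1/2)*b + val == -15/2)))


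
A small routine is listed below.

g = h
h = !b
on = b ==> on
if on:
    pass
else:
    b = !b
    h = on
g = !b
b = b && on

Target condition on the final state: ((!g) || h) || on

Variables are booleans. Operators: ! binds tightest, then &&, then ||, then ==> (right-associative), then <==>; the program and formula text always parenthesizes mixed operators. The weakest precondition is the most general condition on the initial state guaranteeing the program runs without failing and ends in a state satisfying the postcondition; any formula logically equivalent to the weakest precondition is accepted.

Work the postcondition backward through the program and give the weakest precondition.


Working backward. After the program, the postcondition ((!g) || h) || on must hold; in canonical form it is (!g) || h || on.
Before b := b && on: (!g) || h || on
Before g := !b: b || h || on
Then branch requires b || h || on; else branch requires (!b) || on.
Before the if: (on ==> (b || h || on)) && ((!on) ==> ((!b) || on))
Before on := b ==> on: ((b ==> on) ==> (b || h || (b ==> on))) && ((!(b ==> on)) ==> ((!b) || (b ==> on)))
Before h := !b: (!(b ==> on)) ==> ((!b) || (b ==> on))
Before g := h: (!(b ==> on)) ==> ((!b) || (b ==> on))
Answer: WP = (!(b ==> on)) ==> ((!b) || (b ==> on))


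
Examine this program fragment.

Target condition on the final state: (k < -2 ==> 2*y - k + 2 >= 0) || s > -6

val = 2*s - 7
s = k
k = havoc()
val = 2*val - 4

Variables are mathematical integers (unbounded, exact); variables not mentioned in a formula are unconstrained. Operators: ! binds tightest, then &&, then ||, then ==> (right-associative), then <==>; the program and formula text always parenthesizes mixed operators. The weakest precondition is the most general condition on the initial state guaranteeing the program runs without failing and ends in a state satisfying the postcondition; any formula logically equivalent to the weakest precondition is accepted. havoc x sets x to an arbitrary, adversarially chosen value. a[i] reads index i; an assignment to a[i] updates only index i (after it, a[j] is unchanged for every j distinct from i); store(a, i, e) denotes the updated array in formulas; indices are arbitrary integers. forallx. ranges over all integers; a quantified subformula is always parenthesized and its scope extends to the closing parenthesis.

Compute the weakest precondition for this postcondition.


Working backward. After the program, the postcondition (k < -2 ==> 2*y - k + 2 >= 0) || s > -6 must hold; in canonical form it is (k < -2 ==> 2*y >= k - 2) || s > -6.
Before val := 2*val - 4: (k < -2 ==> 2*y >= k - 2) || s > -6
Before havoc k: forall k_1. ((k_1 < -2 ==> 2*y >= k_1 - 2) || s > -6)
Before s := k: forall k_1. ((k_1 < -2 ==> 2*y >= k_1 - 2) || k > -6)
Before val := 2*s - 7: forall k_1. ((k_1 < -2 ==> 2*y >= k_1 - 2) || k > -6)
Answer: WP = forall k_1. ((k_1 < -2 ==> 2*y >= k_1 - 2) || k > -6)


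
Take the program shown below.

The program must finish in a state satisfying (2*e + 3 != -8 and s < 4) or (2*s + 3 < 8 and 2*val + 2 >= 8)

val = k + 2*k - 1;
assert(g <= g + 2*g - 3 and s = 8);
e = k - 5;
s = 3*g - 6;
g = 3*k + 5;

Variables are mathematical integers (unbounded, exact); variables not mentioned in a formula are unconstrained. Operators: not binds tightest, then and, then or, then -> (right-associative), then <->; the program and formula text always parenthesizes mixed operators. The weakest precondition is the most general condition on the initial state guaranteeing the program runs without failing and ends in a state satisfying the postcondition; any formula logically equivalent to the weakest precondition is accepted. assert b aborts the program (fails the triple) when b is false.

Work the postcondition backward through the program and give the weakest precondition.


Working backward. After the program, the postcondition (2*e + 3 != -8 and s < 4) or (2*s + 3 < 8 and 2*val + 2 >= 8) must hold; in canonical form it is (2*e != -11 and s < 4) or (2*s < 5 and 2*val >= 6).
Before g := 3*k + 5: (2*e != -11 and s < 4) or (2*s < 5 and 2*val >= 6)
Before s := 3*g - 6: (2*e != -11 and 3*g < 10) or (6*g < 17 and 2*val >= 6)
Before e := k - 5: (2*k != -1 and 3*g < 10) or (6*g < 17 and 2*val >= 6)
Before assert g <= g + 2*g - 3 and s = 8: 2*g >= 3 and s = 8 and ((2*k != -1 and 3*g < 10) or (6*g < 17 and 2*val >= 6))
Before val := k + 2*k - 1: 2*g >= 3 and s = 8 and ((2*k != -1 and 3*g < 10) or (6*g < 17 and 6*k >= 8))
Answer: WP = 2*g >= 3 and s = 8 and ((2*k != -1 and 3*g < 10) or (6*g < 17 and 6*k >= 8))


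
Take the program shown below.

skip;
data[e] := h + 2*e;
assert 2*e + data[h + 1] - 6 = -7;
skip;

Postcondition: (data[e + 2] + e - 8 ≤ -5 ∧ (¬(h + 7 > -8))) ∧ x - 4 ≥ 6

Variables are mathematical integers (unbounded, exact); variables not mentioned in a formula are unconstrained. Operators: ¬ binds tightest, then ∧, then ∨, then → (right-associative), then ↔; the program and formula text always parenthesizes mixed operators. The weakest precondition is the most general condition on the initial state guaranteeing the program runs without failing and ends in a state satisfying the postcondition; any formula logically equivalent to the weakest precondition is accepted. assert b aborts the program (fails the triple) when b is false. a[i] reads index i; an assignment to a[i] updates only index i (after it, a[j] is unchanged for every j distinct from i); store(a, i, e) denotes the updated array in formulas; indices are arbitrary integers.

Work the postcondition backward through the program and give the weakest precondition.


Working backward. After the program, the postcondition (data[e + 2] + e - 8 ≤ -5 ∧ (¬(h + 7 > -8))) ∧ x - 4 ≥ 6 must hold; in canonical form it is data[e + 2] + e ≤ 3 ∧ (¬(h > -15)) ∧ x ≥ 10.
Before skip: data[e + 2] + e ≤ 3 ∧ (¬(h > -15)) ∧ x ≥ 10
Before assert 2*e + data[h + 1] - 6 = -7: data[h + 1] + 2*e = -1 ∧ data[e + 2] + e ≤ 3 ∧ (¬(h > -15)) ∧ x ≥ 10
Before data[e] := h + 2*e: store(data, e, 2*e + h)[h + 1] + 2*e = -1 ∧ store(data, e, 2*e + h)[e + 2] + e ≤ 3 ∧ (¬(h > -15)) ∧ x ≥ 10
Before skip: store(data, e, 2*e + h)[h + 1] + 2*e = -1 ∧ store(data, e, 2*e + h)[e + 2] + e ≤ 3 ∧ (¬(h > -15)) ∧ x ≥ 10
Answer: WP = store(data, e, 2*e + h)[h + 1] + 2*e = -1 ∧ store(data, e, 2*e + h)[e + 2] + e ≤ 3 ∧ (¬(h > -15)) ∧ x ≥ 10


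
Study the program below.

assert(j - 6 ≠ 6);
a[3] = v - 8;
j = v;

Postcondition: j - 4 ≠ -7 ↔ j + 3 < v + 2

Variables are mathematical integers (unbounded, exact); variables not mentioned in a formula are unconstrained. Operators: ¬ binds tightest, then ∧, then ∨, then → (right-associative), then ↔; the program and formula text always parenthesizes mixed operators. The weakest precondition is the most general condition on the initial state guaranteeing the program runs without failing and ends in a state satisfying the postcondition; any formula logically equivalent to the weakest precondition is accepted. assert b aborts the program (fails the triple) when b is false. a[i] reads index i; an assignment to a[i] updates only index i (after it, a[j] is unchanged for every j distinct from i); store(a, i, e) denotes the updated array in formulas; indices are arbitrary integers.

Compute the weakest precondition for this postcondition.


Working backward. After the program, the postcondition j - 4 ≠ -7 ↔ j + 3 < v + 2 must hold; in canonical form it is j ≠ -3 ↔ j < v - 1.
Before j := v: ¬(v ≠ -3)
Before a[3] := v - 8: ¬(v ≠ -3)
Before assert j - 6 ≠ 6: j ≠ 12 ∧ (¬(v ≠ -3))
Answer: WP = j ≠ 12 ∧ (¬(v ≠ -3))


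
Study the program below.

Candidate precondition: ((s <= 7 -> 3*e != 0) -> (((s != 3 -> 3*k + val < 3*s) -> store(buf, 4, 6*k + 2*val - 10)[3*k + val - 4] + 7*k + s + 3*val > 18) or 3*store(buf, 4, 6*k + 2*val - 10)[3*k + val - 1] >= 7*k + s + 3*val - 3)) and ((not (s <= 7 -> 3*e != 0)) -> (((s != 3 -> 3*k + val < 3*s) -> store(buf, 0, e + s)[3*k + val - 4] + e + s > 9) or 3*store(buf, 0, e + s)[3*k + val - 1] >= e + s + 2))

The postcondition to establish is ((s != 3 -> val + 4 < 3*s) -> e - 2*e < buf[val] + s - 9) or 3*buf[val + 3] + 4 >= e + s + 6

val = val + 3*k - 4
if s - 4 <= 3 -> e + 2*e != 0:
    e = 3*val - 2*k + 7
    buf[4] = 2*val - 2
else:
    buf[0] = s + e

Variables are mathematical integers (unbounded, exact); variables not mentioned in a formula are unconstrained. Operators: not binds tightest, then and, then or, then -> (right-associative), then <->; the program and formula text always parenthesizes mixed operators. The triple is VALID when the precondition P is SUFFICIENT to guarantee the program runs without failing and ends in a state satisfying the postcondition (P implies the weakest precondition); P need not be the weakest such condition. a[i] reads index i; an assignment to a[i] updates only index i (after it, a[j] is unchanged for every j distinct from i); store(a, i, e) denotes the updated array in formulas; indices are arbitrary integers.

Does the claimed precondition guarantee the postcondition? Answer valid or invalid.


Working backward. After the program, the postcondition ((s != 3 -> val + 4 < 3*s) -> e - 2*e < buf[val] + s - 9) or 3*buf[val + 3] + 4 >= e + s + 6 must hold; in canonical form it is ((s != 3 -> val < 3*s - 4) -> buf[val] + e + s > 9) or 3*buf[val + 3] >= e + s + 2.
Then branch requires ((s != 3 -> val < 3*s - 4) -> store(buf, 4, 2*val - 2)[val] + s + 3*val > 2*k + 2) or 3*store(buf, 4, 2*val - 2)[val + 3] + 2*k >= s + 3*val + 9; else branch requires ((s != 3 -> val < 3*s - 4) -> store(buf, 0, e + s)[val] + e + s > 9) or 3*store(buf, 0, e + s)[val + 3] >= e + s + 2.
Before the if: ((s <= 7 -> 3*e != 0) -> (((s != 3 -> val < 3*s - 4) -> store(buf, 4, 2*val - 2)[val] + s + 3*val > 2*k + 2) or 3*store(buf, 4, 2*val - 2)[val + 3] + 2*k >= s + 3*val + 9)) and ((not (s <= 7 -> 3*e != 0)) -> (((s != 3 -> val < 3*s - 4) -> store(buf, 0, e + s)[val] + e + s > 9) or 3*store(buf, 0, e + s)[val + 3] >= e + s + 2))
Before val := val + 3*k - 4: ((s <= 7 -> 3*e != 0) -> (((s != 3 -> 3*k + val < 3*s) -> store(buf, 4, 6*k + 2*val - 10)[3*k + val - 4] + 7*k + s + 3*val > 14) or 3*store(buf, 4, 6*k + 2*val - 10)[3*k + val - 1] >= 7*k + s + 3*val - 3)) and ((not (s <= 7 -> 3*e != 0)) -> (((s != 3 -> 3*k + val < 3*s) -> store(buf, 0, e + s)[3*k + val - 4] + e + s > 9) or 3*store(buf, 0, e + s)[3*k + val - 1] >= e + s + 2))
The weakest precondition is ((s <= 7 -> 3*e != 0) -> (((s != 3 -> 3*k + val < 3*s) -> store(buf, 4, 6*k + 2*val - 10)[3*k + val - 4] + 7*k + s + 3*val > 14) or 3*store(buf, 4, 6*k + 2*val - 10)[3*k + val - 1] >= 7*k + s + 3*val - 3)) and ((not (s <= 7 -> 3*e != 0)) -> (((s != 3 -> 3*k + val < 3*s) -> store(buf, 0, e + s)[3*k + val - 4] + e + s > 9) or 3*store(buf, 0, e + s)[3*k + val - 1] >= e + s + 2)).
Check whether ((s <= 7 -> 3*e != 0) -> (((s != 3 -> 3*k + val < 3*s) -> store(buf, 4, 6*k + 2*val - 10)[3*k + val - 4] + 7*k + s + 3*val > 18) or 3*store(buf, 4, 6*k + 2*val - 10)[3*k + val - 1] >= 7*k + s + 3*val - 3)) and ((not (s <= 7 -> 3*e != 0)) -> (((s != 3 -> 3*k + val < 3*s) -> store(buf, 0, e + s)[3*k + val - 4] + e + s > 9) or 3*store(buf, 0, e + s)[3*k + val - 1] >= e + s + 2)) implies it.
Every state satisfying the precondition satisfies the weakest precondition: the implication holds.
Answer: valid


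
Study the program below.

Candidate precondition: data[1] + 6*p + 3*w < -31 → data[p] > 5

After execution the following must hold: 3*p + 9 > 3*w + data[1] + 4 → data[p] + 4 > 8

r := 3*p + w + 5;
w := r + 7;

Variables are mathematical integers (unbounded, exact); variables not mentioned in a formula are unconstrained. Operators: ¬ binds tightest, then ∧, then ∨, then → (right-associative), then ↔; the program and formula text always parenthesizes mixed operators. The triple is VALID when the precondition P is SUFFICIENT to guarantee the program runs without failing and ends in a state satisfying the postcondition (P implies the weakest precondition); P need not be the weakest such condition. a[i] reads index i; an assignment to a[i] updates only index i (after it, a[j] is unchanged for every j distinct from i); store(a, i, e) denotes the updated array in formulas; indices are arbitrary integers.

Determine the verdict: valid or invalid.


Working backward. After the program, the postcondition 3*p + 9 > 3*w + data[1] + 4 → data[p] + 4 > 8 must hold; in canonical form it is 3*p > data[1] + 3*w - 5 → data[p] > 4.
Before w := r + 7: 3*p > data[1] + 3*r + 16 → data[p] > 4
Before r := 3*p + w + 5: data[1] + 6*p + 3*w < -31 → data[p] > 4
The weakest precondition is data[1] + 6*p + 3*w < -31 → data[p] > 4.
Check whether data[1] + 6*p + 3*w < -31 → data[p] > 5 implies it.
Every state satisfying the precondition satisfies the weakest precondition: the implication holds.
Answer: valid


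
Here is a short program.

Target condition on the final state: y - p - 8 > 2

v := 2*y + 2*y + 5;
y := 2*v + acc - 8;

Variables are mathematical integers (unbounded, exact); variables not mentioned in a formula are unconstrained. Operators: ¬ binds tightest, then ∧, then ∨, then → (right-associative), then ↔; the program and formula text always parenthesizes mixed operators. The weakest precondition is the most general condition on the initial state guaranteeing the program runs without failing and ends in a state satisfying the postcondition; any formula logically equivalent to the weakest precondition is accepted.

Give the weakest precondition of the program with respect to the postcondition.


Working backward. After the program, the postcondition y - p - 8 > 2 must hold; in canonical form it is y > p + 10.
Before y := 2*v + acc - 8: acc + 2*v > p + 18
Before v := 2*y + 2*y + 5: acc + 8*y > p + 8
Answer: WP = acc + 8*y > p + 8


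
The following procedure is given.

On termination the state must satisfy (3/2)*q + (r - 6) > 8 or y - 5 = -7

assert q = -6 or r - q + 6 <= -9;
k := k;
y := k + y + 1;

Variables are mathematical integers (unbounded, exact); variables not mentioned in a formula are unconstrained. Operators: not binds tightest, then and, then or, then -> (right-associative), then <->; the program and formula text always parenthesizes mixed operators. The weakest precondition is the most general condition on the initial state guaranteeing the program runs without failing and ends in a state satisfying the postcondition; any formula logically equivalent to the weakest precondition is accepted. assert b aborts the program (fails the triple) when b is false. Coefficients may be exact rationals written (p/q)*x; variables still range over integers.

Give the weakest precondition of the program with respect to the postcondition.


Working backward. After the program, the postcondition (3/2)*q + (r - 6) > 8 or y - 5 = -7 must hold; in canonical form it is (3/2)*q + r > 14 or y = -2.
Before y := k + y + 1: (3/2)*q + r > 14 or k + y = -3
Before k := k: (3/2)*q + r > 14 or k + y = -3
Before assert q = -6 or r - q + 6 <= -9: (q = -6 or r <= q - 15) and ((3/2)*q + r > 14 or k + y = -3)
Answer: WP = (q = -6 or r <= q - 15) and ((3/2)*q + r > 14 or k + y = -3)


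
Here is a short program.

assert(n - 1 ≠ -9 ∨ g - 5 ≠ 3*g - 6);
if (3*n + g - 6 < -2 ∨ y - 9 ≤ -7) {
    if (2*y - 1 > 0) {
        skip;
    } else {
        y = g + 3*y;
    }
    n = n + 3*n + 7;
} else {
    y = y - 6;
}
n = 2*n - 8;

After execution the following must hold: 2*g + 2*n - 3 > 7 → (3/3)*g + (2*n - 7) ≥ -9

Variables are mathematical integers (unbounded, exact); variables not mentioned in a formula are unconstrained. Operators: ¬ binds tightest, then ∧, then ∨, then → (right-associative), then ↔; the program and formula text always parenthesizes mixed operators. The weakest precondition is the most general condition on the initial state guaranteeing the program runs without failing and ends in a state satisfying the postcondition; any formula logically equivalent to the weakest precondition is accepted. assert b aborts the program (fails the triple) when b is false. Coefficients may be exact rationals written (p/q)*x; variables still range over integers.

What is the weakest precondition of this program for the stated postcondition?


Working backward. After the program, the postcondition 2*g + 2*n - 3 > 7 → (3/3)*g + (2*n - 7) ≥ -9 must hold; in canonical form it is 2*g + 2*n > 10 → g + 2*n ≥ -2.
Before n := 2*n - 8: 2*g + 4*n > 26 → g + 4*n ≥ 14
Then branch requires (2*y > 1 → (2*g + 16*n > -2 → g + 16*n ≥ -14)) ∧ ((¬(2*y > 1)) → (2*g + 16*n > -2 → g + 16*n ≥ -14)); else branch requires 2*g + 4*n > 26 → g + 4*n ≥ 14.
Before the if: ((g + 3*n < 4 ∨ y ≤ 2) → ((2*y > 1 → (2*g + 16*n > -2 → g + 16*n ≥ -14)) ∧ ((¬(2*y > 1)) → (2*g + 16*n > -2 → g + 16*n ≥ -14)))) ∧ ((¬(g + 3*n < 4 ∨ y ≤ 2)) → (2*g + 4*n > 26 → g + 4*n ≥ 14))
Before assert n - 1 ≠ -9 ∨ g - 5 ≠ 3*g - 6: (n ≠ -8 ∨ 2*g ≠ 1) ∧ ((g + 3*n < 4 ∨ y ≤ 2) → ((2*y > 1 → (2*g + 16*n > -2 → g + 16*n ≥ -14)) ∧ ((¬(2*y > 1)) → (2*g + 16*n > -2 → g + 16*n ≥ -14)))) ∧ ((¬(g + 3*n < 4 ∨ y ≤ 2)) → (2*g + 4*n > 26 → g + 4*n ≥ 14))
Answer: WP = (n ≠ -8 ∨ 2*g ≠ 1) ∧ ((g + 3*n < 4 ∨ y ≤ 2) → ((2*y > 1 → (2*g + 16*n > -2 → g + 16*n ≥ -14)) ∧ ((¬(2*y > 1)) → (2*g + 16*n > -2 → g + 16*n ≥ -14)))) ∧ ((¬(g + 3*n < 4 ∨ y ≤ 2)) → (2*g + 4*n > 26 → g + 4*n ≥ 14))
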